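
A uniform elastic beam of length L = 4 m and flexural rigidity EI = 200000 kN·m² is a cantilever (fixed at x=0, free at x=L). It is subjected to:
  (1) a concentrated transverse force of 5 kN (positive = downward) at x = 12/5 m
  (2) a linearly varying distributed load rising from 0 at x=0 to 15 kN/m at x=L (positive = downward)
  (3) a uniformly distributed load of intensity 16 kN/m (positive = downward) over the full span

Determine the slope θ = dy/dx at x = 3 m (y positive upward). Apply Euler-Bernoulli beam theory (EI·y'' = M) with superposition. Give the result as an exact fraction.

θ(3) = -48009/32000000 rad

Load 1 — point force P=5 kN at a=12/5 m (b=L-a=8/5):
  θ_1 = -Pa²/(2EI)  [x>a] = -5·(12/5)²/(2·200000) = -9/125000 rad
Load 2 — triangular load w₀=15 kN/m (0→w₀ over full span):
  θ_2 = (w₀Lx²/4-w₀L²x/3-w₀x⁴/(24L))/EI = (15·4·3²/4-15·4²·3/3-15·3⁴/(24·4))/200000 = -753/1280000 rad
Load 3 — uniform load w=16 kN/m over full span:
  θ_3 = -wx(x²-3Lx+3L²)/(6EI) = -16·3·(3²-3·4·3+3·4²)/(6·200000) = -21/25000 rad
Superposition: θ = Σ θ_i = -48009/32000000 rad ≈ -0.001500 rad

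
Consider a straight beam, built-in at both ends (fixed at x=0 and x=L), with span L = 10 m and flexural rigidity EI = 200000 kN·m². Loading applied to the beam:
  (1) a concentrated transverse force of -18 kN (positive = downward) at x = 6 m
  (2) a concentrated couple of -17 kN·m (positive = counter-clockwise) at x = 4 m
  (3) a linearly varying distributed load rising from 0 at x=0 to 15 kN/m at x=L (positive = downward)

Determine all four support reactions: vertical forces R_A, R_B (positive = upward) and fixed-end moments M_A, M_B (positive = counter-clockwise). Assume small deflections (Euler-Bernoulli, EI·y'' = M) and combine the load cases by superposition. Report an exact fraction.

Load 1 — point force P=-18 kN at a=6 m (b=L-a=4):
  R_A = Pb²(3a+b)/L³ = (-18)·4²·(3·6+4)/10³ = -792/125 kN
  M_A = Pab²/L² = (-18)·6·4²/10² = -432/25 kN·m
  R_B = Pa²(a+3b)/L³ = (-18)·6²·(6+3·4)/10³ = -1458/125 kN
  M_B = -Pa²b/L² = -(-18)·6²·4/10² = 648/25 kN·m
Load 2 — applied couple M₀=-17 kN·m at a=4 m (b=L-a=6):
  R_A = 6M₀ab/L³ = 6·(-17)·4·6/10³ = -306/125 kN
  M_A = M₀b(2a-b)/L² = (-17)·6·(2·4-6)/10² = -51/25 kN·m
  R_B = -6M₀ab/L³ = -6·(-17)·4·6/10³ = 306/125 kN
  M_B = M₀a(2b-a)/L² = (-17)·4·(2·6-4)/10² = -136/25 kN·m
Load 3 — triangular load w₀=15 kN/m (0→w₀ over full span):
  R_A = 3w₀L/20 = 3·15·10/20 = 45/2 kN
  M_A = w₀L²/30 = 15·10²/30 = 50 kN·m
  R_B = 7w₀L/20 = 7·15·10/20 = 105/2 kN
  M_B = -w₀L²/20 = -15·10²/20 = -75 kN·m
Superposition: R_A = 3429/250 kN, M_A = 767/25 kN·m, R_B = 10821/250 kN, M_B = -1363/25 kN·m

R_A = 3429/250 kN, M_A = 767/25 kN·m, R_B = 10821/250 kN, M_B = -1363/25 kN·m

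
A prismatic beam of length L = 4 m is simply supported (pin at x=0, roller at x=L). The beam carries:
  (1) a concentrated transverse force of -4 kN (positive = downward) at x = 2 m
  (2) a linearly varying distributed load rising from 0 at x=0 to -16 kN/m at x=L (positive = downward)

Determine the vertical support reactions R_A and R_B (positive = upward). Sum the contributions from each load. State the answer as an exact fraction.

R_A = -38/3 kN, R_B = -70/3 kN

Load 1 — point force P=-4 kN at a=2 m (b=L-a=2):
  R_A = Pb/L = (-4)·2/4 = -2 kN
  R_B = Pa/L = (-4)·2/4 = -2 kN
Load 2 — triangular load w₀=-16 kN/m (0→w₀ over full span):
  R_A = w₀L/6 = (-16)·4/6 = -32/3 kN
  R_B = w₀L/3 = (-16)·4/3 = -64/3 kN
Superposition: R_A = -38/3 kN, R_B = -70/3 kN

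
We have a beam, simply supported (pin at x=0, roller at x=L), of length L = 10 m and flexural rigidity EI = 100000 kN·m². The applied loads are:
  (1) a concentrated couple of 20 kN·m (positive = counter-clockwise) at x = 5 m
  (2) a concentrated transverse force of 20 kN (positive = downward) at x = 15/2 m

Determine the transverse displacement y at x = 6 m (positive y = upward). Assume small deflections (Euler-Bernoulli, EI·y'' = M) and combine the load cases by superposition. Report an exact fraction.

y(6) = -1107/400000 m

Load 1 — applied couple M₀=20 kN·m at a=5 m (b=L-a=5):
  y_1 = (M₀x³/(6L)-M₀(x-a)²/2+C₁x)/EI  [x>a] with C₁=M₀(3b²-L²)/(6L)=-25/3 = (20·6³/(6·10)-20·(6-5)²/2+(-25/3)·6)/100000 = 3/25000 m
Load 2 — point force P=20 kN at a=15/2 m (b=L-a=5/2):
  y_2 = -Pbx(L²-b²-x²)/(6LEI)  [x≤a] = -20·(5/2)·6·(10²-(5/2)²-6²)/(6·10·100000) = -231/80000 m
Superposition: y = Σ y_i = -1107/400000 m ≈ -0.002767 m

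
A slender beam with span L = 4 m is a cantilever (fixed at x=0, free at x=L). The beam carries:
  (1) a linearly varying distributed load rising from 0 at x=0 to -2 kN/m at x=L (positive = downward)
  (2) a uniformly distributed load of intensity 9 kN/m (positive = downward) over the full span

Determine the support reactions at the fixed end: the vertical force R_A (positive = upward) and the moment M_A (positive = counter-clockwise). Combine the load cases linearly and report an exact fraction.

R_A = 32 kN, M_A = 184/3 kN·m

Load 1 — triangular load w₀=-2 kN/m (0→w₀ over full span):
  R_A = w₀L/2 = (-2)·4/2 = -4 kN
  M_A = w₀L²/3 = (-2)·4²/3 = -32/3 kN·m
Load 2 — uniform load w=9 kN/m over full span:
  R_A = wL = 9·4 = 36 kN
  M_A = wL²/2 = 9·4²/2 = 72 kN·m
Superposition: R_A = 32 kN, M_A = 184/3 kN·m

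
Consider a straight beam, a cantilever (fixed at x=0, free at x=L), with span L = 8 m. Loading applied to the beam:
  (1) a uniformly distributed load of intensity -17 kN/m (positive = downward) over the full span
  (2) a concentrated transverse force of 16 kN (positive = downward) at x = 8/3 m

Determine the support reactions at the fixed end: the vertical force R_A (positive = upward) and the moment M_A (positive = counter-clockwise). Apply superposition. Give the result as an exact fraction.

Load 1 — uniform load w=-17 kN/m over full span:
  R_A = wL = (-17)·8 = -136 kN
  M_A = wL²/2 = (-17)·8²/2 = -544 kN·m
Load 2 — point force P=16 kN at a=8/3 m (b=L-a=16/3):
  R_A = P = 16 kN
  M_A = Pa = 16·(8/3) = 128/3 kN·m
Superposition: R_A = -120 kN, M_A = -1504/3 kN·m

R_A = -120 kN, M_A = -1504/3 kN·m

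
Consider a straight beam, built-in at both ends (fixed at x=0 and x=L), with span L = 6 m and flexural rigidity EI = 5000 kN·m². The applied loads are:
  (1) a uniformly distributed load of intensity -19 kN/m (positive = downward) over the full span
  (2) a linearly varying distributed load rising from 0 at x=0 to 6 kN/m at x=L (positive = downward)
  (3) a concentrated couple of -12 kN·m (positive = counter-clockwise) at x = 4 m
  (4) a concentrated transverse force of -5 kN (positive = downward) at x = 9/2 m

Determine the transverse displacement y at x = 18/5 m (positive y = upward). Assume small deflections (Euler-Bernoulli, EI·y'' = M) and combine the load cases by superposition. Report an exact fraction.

Load 1 — uniform load w=-19 kN/m over full span:
  y_1 = -wx²(L-x)²/(24EI) = -(-19)·(18/5)²·(6-(18/5))²/(24·5000) = 4617/390625 m
Load 2 — triangular load w₀=6 kN/m (0→w₀ over full span):
  y_2 = -w₀x²(L-x)²(x+2L)/(120LEI) = -6·(18/5)²·(6-(18/5))²·((18/5)+2·6)/(120·6·5000) = -18954/9765625 m
Load 3 — applied couple M₀=-12 kN·m at a=4 m (b=L-a=2):
  y_3 = (R_Ax³/6 - M_Ax²/2)/EI  [x≤a] with R_A=-8/3, M_A=-4 = ((-8/3)·(18/5)³/6 - (-4)·(18/5)²/2)/5000 = 81/78125 m
Load 4 — point force P=-5 kN at a=9/2 m (b=L-a=3/2):
  y_4 = -Pb²x²(3aL-(3a+b)x)/(6L³EI)  [x≤a] = -(-5)·(3/2)²·(18/5)²·(3·(9/2)·6-(3·(9/2)+(3/2))·(18/5))/(6·6³·5000) = 243/400000 m
Superposition: y = Σ y_i = 14403663/1250000000 m ≈ 0.011523 m

y(18/5) = 14403663/1250000000 m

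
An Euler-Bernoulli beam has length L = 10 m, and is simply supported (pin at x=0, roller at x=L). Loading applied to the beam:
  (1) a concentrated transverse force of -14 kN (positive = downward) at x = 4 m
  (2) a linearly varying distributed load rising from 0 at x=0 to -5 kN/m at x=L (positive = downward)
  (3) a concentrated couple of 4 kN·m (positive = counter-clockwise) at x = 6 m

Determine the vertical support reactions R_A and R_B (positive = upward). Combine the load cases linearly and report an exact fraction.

Load 1 — point force P=-14 kN at a=4 m (b=L-a=6):
  R_A = Pb/L = (-14)·6/10 = -42/5 kN
  R_B = Pa/L = (-14)·4/10 = -28/5 kN
Load 2 — triangular load w₀=-5 kN/m (0→w₀ over full span):
  R_A = w₀L/6 = (-5)·10/6 = -25/3 kN
  R_B = w₀L/3 = (-5)·10/3 = -50/3 kN
Load 3 — applied couple M₀=4 kN·m at a=6 m (b=L-a=4):
  R_A = M₀/L = 4/10 = 2/5 kN
  R_B = -M₀/L = -4/10 = -2/5 kN
Superposition: R_A = -49/3 kN, R_B = -68/3 kN

R_A = -49/3 kN, R_B = -68/3 kN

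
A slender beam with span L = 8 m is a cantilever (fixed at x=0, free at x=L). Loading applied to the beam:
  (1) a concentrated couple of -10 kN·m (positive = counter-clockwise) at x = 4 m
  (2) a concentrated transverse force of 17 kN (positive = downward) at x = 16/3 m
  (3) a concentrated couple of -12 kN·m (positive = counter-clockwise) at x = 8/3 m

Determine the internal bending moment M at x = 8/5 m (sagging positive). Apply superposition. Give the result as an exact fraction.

M(8/5) = -1282/15 kN·m

Load 1 — applied couple M₀=-10 kN·m at a=4 m (b=L-a=4):
  M_1 = M₀  [x≤a] = (-10) = -10 kN·m
Load 2 — point force P=17 kN at a=16/3 m (b=L-a=8/3):
  M_2 = -P(a-x)  [x≤a] = -17·((16/3)-(8/5)) = -952/15 kN·m
Load 3 — applied couple M₀=-12 kN·m at a=8/3 m (b=L-a=16/3):
  M_3 = M₀  [x≤a] = (-12) = -12 kN·m
Superposition: M = Σ M_i = -1282/15 kN·m ≈ -85.466667 kN·m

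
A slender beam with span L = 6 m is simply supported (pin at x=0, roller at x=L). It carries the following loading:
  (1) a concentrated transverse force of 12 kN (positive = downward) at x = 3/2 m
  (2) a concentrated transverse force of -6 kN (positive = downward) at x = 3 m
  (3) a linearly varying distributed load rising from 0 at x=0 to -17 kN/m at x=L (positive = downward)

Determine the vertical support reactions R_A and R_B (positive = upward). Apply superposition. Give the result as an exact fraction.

Load 1 — point force P=12 kN at a=3/2 m (b=L-a=9/2):
  R_A = Pb/L = 12·(9/2)/6 = 9 kN
  R_B = Pa/L = 12·(3/2)/6 = 3 kN
Load 2 — point force P=-6 kN at a=3 m (b=L-a=3):
  R_A = Pb/L = (-6)·3/6 = -3 kN
  R_B = Pa/L = (-6)·3/6 = -3 kN
Load 3 — triangular load w₀=-17 kN/m (0→w₀ over full span):
  R_A = w₀L/6 = (-17)·6/6 = -17 kN
  R_B = w₀L/3 = (-17)·6/3 = -34 kN
Superposition: R_A = -11 kN, R_B = -34 kN

R_A = -11 kN, R_B = -34 kN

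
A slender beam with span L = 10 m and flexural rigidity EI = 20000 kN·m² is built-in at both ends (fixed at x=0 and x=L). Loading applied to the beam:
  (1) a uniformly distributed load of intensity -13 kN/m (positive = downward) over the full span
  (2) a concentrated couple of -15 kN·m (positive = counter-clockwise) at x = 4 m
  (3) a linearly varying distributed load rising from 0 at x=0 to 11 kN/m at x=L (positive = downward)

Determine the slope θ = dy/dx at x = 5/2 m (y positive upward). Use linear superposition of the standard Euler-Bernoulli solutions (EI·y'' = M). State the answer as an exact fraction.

θ(5/2) = 14699/5120000 rad

Load 1 — uniform load w=-13 kN/m over full span:
  θ_1 = -wx(L-x)(L-2x)/(12EI) = -(-13)·(5/2)·(10-(5/2))·(10-2·(5/2))/(12·20000) = 13/2560 rad
Load 2 — applied couple M₀=-15 kN·m at a=4 m (b=L-a=6):
  θ_2 = (R_Ax²/2 - M_Ax)/EI  [x≤a] with R_A=-54/25, M_A=-9/5 = ((-54/25)·(5/2)²/2 - (-9/5)·(5/2))/20000 = -9/80000 rad
Load 3 — triangular load w₀=11 kN/m (0→w₀ over full span):
  θ_3 = -w₀(2x(L-x)(L-2x)(x+2L)+x²(L-x)²)/(120LEI) = -11·(2·(5/2)·(10-(5/2))·(10-2·(5/2))·((5/2)+2·10)+(5/2)²·(10-(5/2))²)/(120·10·20000) = -429/204800 rad
Superposition: θ = Σ θ_i = 14699/5120000 rad ≈ 0.002871 rad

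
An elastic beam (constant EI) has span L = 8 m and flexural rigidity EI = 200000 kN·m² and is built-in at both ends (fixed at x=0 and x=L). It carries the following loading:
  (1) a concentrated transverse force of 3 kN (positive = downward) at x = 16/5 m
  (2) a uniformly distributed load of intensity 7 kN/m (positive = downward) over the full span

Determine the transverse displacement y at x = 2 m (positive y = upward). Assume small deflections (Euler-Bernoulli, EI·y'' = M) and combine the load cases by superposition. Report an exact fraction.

Load 1 — point force P=3 kN at a=16/5 m (b=L-a=24/5):
  y_1 = -Pb²x²(3aL-(3a+b)x)/(6L³EI)  [x≤a] = -3·(24/5)²·2²·(3·(16/5)·8-(3·(16/5)+(24/5))·2)/(6·8³·200000) = -27/1250000 m
Load 2 — uniform load w=7 kN/m over full span:
  y_2 = -wx²(L-x)²/(24EI) = -7·2²·(8-2)²/(24·200000) = -21/100000 m
Superposition: y = Σ y_i = -579/2500000 m ≈ -0.000232 m

y(2) = -579/2500000 m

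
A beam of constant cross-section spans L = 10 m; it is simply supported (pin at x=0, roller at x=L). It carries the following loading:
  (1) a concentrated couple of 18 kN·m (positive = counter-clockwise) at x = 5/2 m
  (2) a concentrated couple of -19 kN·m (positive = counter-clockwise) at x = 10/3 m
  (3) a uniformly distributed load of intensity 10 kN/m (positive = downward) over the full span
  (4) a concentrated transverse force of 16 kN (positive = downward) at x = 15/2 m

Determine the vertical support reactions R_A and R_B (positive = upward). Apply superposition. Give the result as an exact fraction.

Load 1 — applied couple M₀=18 kN·m at a=5/2 m (b=L-a=15/2):
  R_A = M₀/L = 18/10 = 9/5 kN
  R_B = -M₀/L = -18/10 = -9/5 kN
Load 2 — applied couple M₀=-19 kN·m at a=10/3 m (b=L-a=20/3):
  R_A = M₀/L = (-19)/10 = -19/10 kN
  R_B = -M₀/L = -(-19)/10 = 19/10 kN
Load 3 — uniform load w=10 kN/m over full span:
  R_A = wL/2 = 10·10/2 = 50 kN
  R_B = wL/2 = 10·10/2 = 50 kN
Load 4 — point force P=16 kN at a=15/2 m (b=L-a=5/2):
  R_A = Pb/L = 16·(5/2)/10 = 4 kN
  R_B = Pa/L = 16·(15/2)/10 = 12 kN
Superposition: R_A = 539/10 kN, R_B = 621/10 kN

R_A = 539/10 kN, R_B = 621/10 kN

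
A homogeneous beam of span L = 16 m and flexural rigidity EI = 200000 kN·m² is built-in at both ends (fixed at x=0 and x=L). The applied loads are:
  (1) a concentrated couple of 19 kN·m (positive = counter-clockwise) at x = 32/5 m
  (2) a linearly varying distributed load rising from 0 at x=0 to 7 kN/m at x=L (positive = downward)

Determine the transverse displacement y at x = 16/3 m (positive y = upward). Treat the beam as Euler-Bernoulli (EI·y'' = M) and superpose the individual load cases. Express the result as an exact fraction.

Load 1 — applied couple M₀=19 kN·m at a=32/5 m (b=L-a=48/5):
  y_1 = (R_Ax³/6 - M_Ax²/2)/EI  [x≤a] with R_A=171/100, M_A=57/25 = ((171/100)·(16/3)³/6 - (57/25)·(16/3)²/2)/200000 = 38/703125 m
Load 2 — triangular load w₀=7 kN/m (0→w₀ over full span):
  y_2 = -w₀x²(L-x)²(x+2L)/(120LEI) = -7·(16/3)²·(16-(16/3))²·((16/3)+2·16)/(120·16·200000) = -25088/11390625 m
Superposition: y = Σ y_i = -122362/56953125 m ≈ -0.002148 m

y(16/3) = -122362/56953125 m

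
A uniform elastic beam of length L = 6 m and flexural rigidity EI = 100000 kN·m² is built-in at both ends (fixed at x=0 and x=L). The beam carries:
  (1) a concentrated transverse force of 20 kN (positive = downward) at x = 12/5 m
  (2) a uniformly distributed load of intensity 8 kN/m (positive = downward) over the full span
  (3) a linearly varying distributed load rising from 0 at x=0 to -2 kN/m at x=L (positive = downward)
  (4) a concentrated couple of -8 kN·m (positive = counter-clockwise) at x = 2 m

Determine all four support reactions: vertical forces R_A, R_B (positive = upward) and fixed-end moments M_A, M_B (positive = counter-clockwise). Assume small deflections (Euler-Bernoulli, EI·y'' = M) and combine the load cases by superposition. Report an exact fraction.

Load 1 — point force P=20 kN at a=12/5 m (b=L-a=18/5):
  R_A = Pb²(3a+b)/L³ = 20·(18/5)²·(3·(12/5)+(18/5))/6³ = 324/25 kN
  M_A = Pab²/L² = 20·(12/5)·(18/5)²/6² = 432/25 kN·m
  R_B = Pa²(a+3b)/L³ = 20·(12/5)²·((12/5)+3·(18/5))/6³ = 176/25 kN
  M_B = -Pa²b/L² = -20·(12/5)²·(18/5)/6² = -288/25 kN·m
Load 2 — uniform load w=8 kN/m over full span:
  R_A = wL/2 = 8·6/2 = 24 kN
  M_A = wL²/12 = 8·6²/12 = 24 kN·m
  R_B = wL/2 = 8·6/2 = 24 kN
  M_B = -wL²/12 = -8·6²/12 = -24 kN·m
Load 3 — triangular load w₀=-2 kN/m (0→w₀ over full span):
  R_A = 3w₀L/20 = 3·(-2)·6/20 = -9/5 kN
  M_A = w₀L²/30 = (-2)·6²/30 = -12/5 kN·m
  R_B = 7w₀L/20 = 7·(-2)·6/20 = -21/5 kN
  M_B = -w₀L²/20 = -(-2)·6²/20 = 18/5 kN·m
Load 4 — applied couple M₀=-8 kN·m at a=2 m (b=L-a=4):
  R_A = 6M₀ab/L³ = 6·(-8)·2·4/6³ = -16/9 kN
  M_A = M₀b(2a-b)/L² = (-8)·4·(2·2-4)/6² = 0 kN·m
  R_B = -6M₀ab/L³ = -6·(-8)·2·4/6³ = 16/9 kN
  M_B = M₀a(2b-a)/L² = (-8)·2·(2·4-2)/6² = -8/3 kN·m
Superposition: R_A = 7511/225 kN, M_A = 972/25 kN·m, R_B = 6439/225 kN, M_B = -2594/75 kN·m

R_A = 7511/225 kN, M_A = 972/25 kN·m, R_B = 6439/225 kN, M_B = -2594/75 kN·m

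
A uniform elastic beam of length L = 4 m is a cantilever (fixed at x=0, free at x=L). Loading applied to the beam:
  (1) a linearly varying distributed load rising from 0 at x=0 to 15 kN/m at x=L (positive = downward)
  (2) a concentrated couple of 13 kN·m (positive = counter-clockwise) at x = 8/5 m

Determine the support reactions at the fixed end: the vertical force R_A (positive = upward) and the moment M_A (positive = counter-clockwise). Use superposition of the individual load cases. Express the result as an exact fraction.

Load 1 — triangular load w₀=15 kN/m (0→w₀ over full span):
  R_A = w₀L/2 = 15·4/2 = 30 kN
  M_A = w₀L²/3 = 15·4²/3 = 80 kN·m
Load 2 — applied couple M₀=13 kN·m at a=8/5 m (b=L-a=12/5):
  R_A = 0 kN
  M_A = -M₀ = -13 kN·m
Superposition: R_A = 30 kN, M_A = 67 kN·m

R_A = 30 kN, M_A = 67 kN·m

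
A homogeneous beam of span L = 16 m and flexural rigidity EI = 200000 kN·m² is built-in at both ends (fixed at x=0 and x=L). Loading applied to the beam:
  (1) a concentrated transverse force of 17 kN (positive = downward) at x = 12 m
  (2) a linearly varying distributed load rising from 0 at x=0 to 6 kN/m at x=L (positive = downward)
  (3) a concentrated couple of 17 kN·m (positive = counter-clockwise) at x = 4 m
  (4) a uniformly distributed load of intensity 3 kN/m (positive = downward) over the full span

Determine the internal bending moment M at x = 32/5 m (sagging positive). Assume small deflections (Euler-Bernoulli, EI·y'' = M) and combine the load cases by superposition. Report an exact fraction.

Load 1 — point force P=17 kN at a=12 m (b=L-a=4):
  M_1 = Pb²(3a+b)x/L³ - Pab²/L²  [x≤a] = 17·4²·(3·12+4)·(32/5)/16³ - 17·12·4²/16² = 17/4 kN·m
Load 2 — triangular load w₀=6 kN/m (0→w₀ over full span):
  M_2 = 3w₀Lx/20 - w₀L²/30 - w₀x³/(6L) = 3·6·16·(32/5)/20 - 6·16²/30 - 6·(32/5)³/(6·16) = 3072/125 kN·m
Load 3 — applied couple M₀=17 kN·m at a=4 m (b=L-a=12):
  M_3 = R_Ax - M_A - M₀  [x>a] with R_A=153/128, M_A=-51/16 = (153/128)·(32/5) - (-51/16) - 17 = -493/80 kN·m
Load 4 — uniform load w=3 kN/m over full span:
  M_4 = wLx/2 - wL²/12 - wx²/2 = 3·16·(32/5)/2 - 3·16²/12 - 3·(32/5)²/2 = 704/25 kN·m
Superposition: M = Σ M_i = 101647/2000 kN·m ≈ 50.823500 kN·m

M(32/5) = 101647/2000 kN·m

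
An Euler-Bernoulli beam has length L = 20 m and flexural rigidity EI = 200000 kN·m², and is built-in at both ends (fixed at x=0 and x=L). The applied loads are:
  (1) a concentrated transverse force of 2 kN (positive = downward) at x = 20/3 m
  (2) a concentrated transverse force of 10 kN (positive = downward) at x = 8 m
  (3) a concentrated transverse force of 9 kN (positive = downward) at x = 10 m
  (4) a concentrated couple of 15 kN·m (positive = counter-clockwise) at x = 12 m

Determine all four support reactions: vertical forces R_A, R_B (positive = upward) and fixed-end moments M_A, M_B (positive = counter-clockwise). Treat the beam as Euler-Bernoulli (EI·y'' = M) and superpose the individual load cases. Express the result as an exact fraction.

Load 1 — point force P=2 kN at a=20/3 m (b=L-a=40/3):
  R_A = Pb²(3a+b)/L³ = 2·(40/3)²·(3·(20/3)+(40/3))/20³ = 40/27 kN
  M_A = Pab²/L² = 2·(20/3)·(40/3)²/20² = 160/27 kN·m
  R_B = Pa²(a+3b)/L³ = 2·(20/3)²·((20/3)+3·(40/3))/20³ = 14/27 kN
  M_B = -Pa²b/L² = -2·(20/3)²·(40/3)/20² = -80/27 kN·m
Load 2 — point force P=10 kN at a=8 m (b=L-a=12):
  R_A = Pb²(3a+b)/L³ = 10·12²·(3·8+12)/20³ = 162/25 kN
  M_A = Pab²/L² = 10·8·12²/20² = 144/5 kN·m
  R_B = Pa²(a+3b)/L³ = 10·8²·(8+3·12)/20³ = 88/25 kN
  M_B = -Pa²b/L² = -10·8²·12/20² = -96/5 kN·m
Load 3 — point force P=9 kN at a=10 m (b=L-a=10):
  R_A = Pb²(3a+b)/L³ = 9·10²·(3·10+10)/20³ = 9/2 kN
  M_A = Pab²/L² = 9·10·10²/20² = 45/2 kN·m
  R_B = Pa²(a+3b)/L³ = 9·10²·(10+3·10)/20³ = 9/2 kN
  M_B = -Pa²b/L² = -9·10²·10/20² = -45/2 kN·m
Load 4 — applied couple M₀=15 kN·m at a=12 m (b=L-a=8):
  R_A = 6M₀ab/L³ = 6·15·12·8/20³ = 27/25 kN
  M_A = M₀b(2a-b)/L² = 15·8·(2·12-8)/20² = 24/5 kN·m
  R_B = -6M₀ab/L³ = -6·15·12·8/20³ = -27/25 kN
  M_B = M₀a(2b-a)/L² = 15·12·(2·8-12)/20² = 9/5 kN·m
Superposition: R_A = 18281/1350 kN, M_A = 16747/270 kN·m, R_B = 10069/1350 kN, M_B = -11573/270 kN·m

R_A = 18281/1350 kN, M_A = 16747/270 kN·m, R_B = 10069/1350 kN, M_B = -11573/270 kN·m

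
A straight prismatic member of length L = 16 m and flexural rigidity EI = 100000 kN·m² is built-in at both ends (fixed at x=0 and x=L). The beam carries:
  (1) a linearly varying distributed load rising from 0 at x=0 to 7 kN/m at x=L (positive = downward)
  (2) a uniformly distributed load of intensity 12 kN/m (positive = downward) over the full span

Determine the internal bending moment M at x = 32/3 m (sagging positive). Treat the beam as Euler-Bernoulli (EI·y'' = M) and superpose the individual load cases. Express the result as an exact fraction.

Load 1 — triangular load w₀=7 kN/m (0→w₀ over full span):
  M_1 = 3w₀Lx/20 - w₀L²/30 - w₀x³/(6L) = 3·7·16·(32/3)/20 - 7·16²/30 - 7·(32/3)³/(6·16) = 12544/405 kN·m
Load 2 — uniform load w=12 kN/m over full span:
  M_2 = wLx/2 - wL²/12 - wx²/2 = 12·16·(32/3)/2 - 12·16²/12 - 12·(32/3)²/2 = 256/3 kN·m
Superposition: M = Σ M_i = 47104/405 kN·m ≈ 116.306173 kN·m

M(32/3) = 47104/405 kN·m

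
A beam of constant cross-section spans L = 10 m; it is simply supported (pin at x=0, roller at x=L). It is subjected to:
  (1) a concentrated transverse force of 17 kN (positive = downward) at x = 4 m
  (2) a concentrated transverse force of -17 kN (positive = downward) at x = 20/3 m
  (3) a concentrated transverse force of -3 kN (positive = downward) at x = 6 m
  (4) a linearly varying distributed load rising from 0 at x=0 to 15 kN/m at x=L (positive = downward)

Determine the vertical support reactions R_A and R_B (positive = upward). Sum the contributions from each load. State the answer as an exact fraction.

R_A = 85/3 kN, R_B = 131/3 kN

Load 1 — point force P=17 kN at a=4 m (b=L-a=6):
  R_A = Pb/L = 17·6/10 = 51/5 kN
  R_B = Pa/L = 17·4/10 = 34/5 kN
Load 2 — point force P=-17 kN at a=20/3 m (b=L-a=10/3):
  R_A = Pb/L = (-17)·(10/3)/10 = -17/3 kN
  R_B = Pa/L = (-17)·(20/3)/10 = -34/3 kN
Load 3 — point force P=-3 kN at a=6 m (b=L-a=4):
  R_A = Pb/L = (-3)·4/10 = -6/5 kN
  R_B = Pa/L = (-3)·6/10 = -9/5 kN
Load 4 — triangular load w₀=15 kN/m (0→w₀ over full span):
  R_A = w₀L/6 = 15·10/6 = 25 kN
  R_B = w₀L/3 = 15·10/3 = 50 kN
Superposition: R_A = 85/3 kN, R_B = 131/3 kN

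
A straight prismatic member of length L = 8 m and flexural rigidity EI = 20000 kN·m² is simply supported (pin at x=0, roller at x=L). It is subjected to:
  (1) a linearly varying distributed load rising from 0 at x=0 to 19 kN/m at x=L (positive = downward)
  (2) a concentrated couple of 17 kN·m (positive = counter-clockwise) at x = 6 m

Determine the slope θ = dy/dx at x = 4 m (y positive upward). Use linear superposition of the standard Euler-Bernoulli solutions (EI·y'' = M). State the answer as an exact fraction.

Load 1 — triangular load w₀=19 kN/m (0→w₀ over full span):
  θ_1 = -w₀(7L⁴-30L²x²+15x⁴)/(360LEI) = -19·(7·8⁴-30·8²·4²+15·4⁴)/(360·8·20000) = -133/225000 rad
Load 2 — applied couple M₀=17 kN·m at a=6 m (b=L-a=2):
  θ_2 = (M₀x²/(2L)+C₁)/EI  [x≤a] with C₁=M₀(3b²-L²)/(6L)=-221/12 = (17·4²/(2·8)+(-221/12))/20000 = -17/240000 rad
Superposition: θ = Σ θ_i = -2383/3600000 rad ≈ -0.000662 rad

θ(4) = -2383/3600000 rad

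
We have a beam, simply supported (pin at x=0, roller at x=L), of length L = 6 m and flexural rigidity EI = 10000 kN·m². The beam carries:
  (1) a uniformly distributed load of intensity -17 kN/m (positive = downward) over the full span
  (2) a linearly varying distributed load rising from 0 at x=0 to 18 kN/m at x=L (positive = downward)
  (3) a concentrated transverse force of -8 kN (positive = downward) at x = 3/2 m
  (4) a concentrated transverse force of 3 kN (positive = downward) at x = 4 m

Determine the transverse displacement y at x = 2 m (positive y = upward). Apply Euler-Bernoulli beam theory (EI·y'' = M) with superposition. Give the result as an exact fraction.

Load 1 — uniform load w=-17 kN/m over full span:
  y_1 = -wx(L³-2Lx²+x³)/(24EI) = -(-17)·2·(6³-2·6·2²+2³)/(24·10000) = 187/7500 m
Load 2 — triangular load w₀=18 kN/m (0→w₀ over full span):
  y_2 = -w₀x(7L⁴-10L²x²+3x⁴)/(360LEI) = -18·2·(7·6⁴-10·6²·2²+3·2⁴)/(360·6·10000) = -8/625 m
Load 3 — point force P=-8 kN at a=3/2 m (b=L-a=9/2):
  y_3 = -Pa(L-x)(2Lx-a²-x²)/(6LEI)  [x>a] = -(-8)·(3/2)·(6-2)·(2·6·2-(3/2)²-2²)/(6·6·10000) = 71/30000 m
Load 4 — point force P=3 kN at a=4 m (b=L-a=2):
  y_4 = -Pbx(L²-b²-x²)/(6LEI)  [x≤a] = -3·2·2·(6²-2²-2²)/(6·6·10000) = -7/7500 m
Superposition: y = Σ y_i = 407/30000 m ≈ 0.013567 m

y(2) = 407/30000 m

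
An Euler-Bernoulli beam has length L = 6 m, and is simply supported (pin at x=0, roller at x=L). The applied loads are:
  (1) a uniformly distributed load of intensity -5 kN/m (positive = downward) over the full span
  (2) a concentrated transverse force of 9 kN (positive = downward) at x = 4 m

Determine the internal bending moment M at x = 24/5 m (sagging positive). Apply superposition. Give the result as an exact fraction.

M(24/5) = -36/5 kN·m

Load 1 — uniform load w=-5 kN/m over full span:
  M_1 = wx(L-x)/2 = (-5)·(24/5)·(6-(24/5))/2 = -72/5 kN·m
Load 2 — point force P=9 kN at a=4 m (b=L-a=2):
  M_2 = Pa(L-x)/L  [x>a] = 9·4·(6-(24/5))/6 = 36/5 kN·m
Superposition: M = Σ M_i = -36/5 kN·m ≈ -7.200000 kN·m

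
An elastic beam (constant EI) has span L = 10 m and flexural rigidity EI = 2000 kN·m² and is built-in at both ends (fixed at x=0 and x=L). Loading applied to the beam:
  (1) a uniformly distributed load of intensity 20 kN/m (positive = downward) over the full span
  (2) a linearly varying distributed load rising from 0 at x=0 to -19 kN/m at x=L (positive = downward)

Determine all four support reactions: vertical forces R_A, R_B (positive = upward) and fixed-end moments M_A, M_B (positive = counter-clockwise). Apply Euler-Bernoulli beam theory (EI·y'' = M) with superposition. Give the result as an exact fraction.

R_A = 143/2 kN, M_A = 310/3 kN·m, R_B = 67/2 kN, M_B = -215/3 kN·m

Load 1 — uniform load w=20 kN/m over full span:
  R_A = wL/2 = 20·10/2 = 100 kN
  M_A = wL²/12 = 20·10²/12 = 500/3 kN·m
  R_B = wL/2 = 20·10/2 = 100 kN
  M_B = -wL²/12 = -20·10²/12 = -500/3 kN·m
Load 2 — triangular load w₀=-19 kN/m (0→w₀ over full span):
  R_A = 3w₀L/20 = 3·(-19)·10/20 = -57/2 kN
  M_A = w₀L²/30 = (-19)·10²/30 = -190/3 kN·m
  R_B = 7w₀L/20 = 7·(-19)·10/20 = -133/2 kN
  M_B = -w₀L²/20 = -(-19)·10²/20 = 95 kN·m
Superposition: R_A = 143/2 kN, M_A = 310/3 kN·m, R_B = 67/2 kN, M_B = -215/3 kN·m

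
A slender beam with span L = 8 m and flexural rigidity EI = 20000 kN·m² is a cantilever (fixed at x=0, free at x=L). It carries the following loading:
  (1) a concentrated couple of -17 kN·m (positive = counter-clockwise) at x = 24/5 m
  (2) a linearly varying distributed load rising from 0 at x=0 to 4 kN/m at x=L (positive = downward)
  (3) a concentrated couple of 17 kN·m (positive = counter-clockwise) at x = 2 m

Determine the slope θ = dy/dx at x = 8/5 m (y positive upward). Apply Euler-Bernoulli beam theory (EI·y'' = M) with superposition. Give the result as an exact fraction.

θ(8/5) = -6808/1171875 rad

Load 1 — applied couple M₀=-17 kN·m at a=24/5 m (b=L-a=16/5):
  θ_1 = M₀x/EI  [x≤a] = (-17)·(8/5)/20000 = -17/12500 rad
Load 2 — triangular load w₀=4 kN/m (0→w₀ over full span):
  θ_2 = (w₀Lx²/4-w₀L²x/3-w₀x⁴/(24L))/EI = (4·8·(8/5)²/4-4·8²·(8/5)/3-4·(8/5)⁴/(24·8))/20000 = -6808/1171875 rad
Load 3 — applied couple M₀=17 kN·m at a=2 m (b=L-a=6):
  θ_3 = M₀x/EI  [x≤a] = 17·(8/5)/20000 = 17/12500 rad
Superposition: θ = Σ θ_i = -6808/1171875 rad ≈ -0.005809 rad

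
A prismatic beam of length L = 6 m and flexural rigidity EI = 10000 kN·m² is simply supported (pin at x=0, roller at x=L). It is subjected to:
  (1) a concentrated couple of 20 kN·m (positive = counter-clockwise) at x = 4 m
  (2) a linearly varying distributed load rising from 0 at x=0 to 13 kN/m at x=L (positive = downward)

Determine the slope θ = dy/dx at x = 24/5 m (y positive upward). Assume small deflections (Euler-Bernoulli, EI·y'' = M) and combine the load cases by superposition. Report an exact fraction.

θ(24/5) = 105569/18750000 rad

Load 1 — applied couple M₀=20 kN·m at a=4 m (b=L-a=2):
  θ_1 = (M₀x²/(2L)-M₀(x-a)+C₁)/EI  [x>a] with C₁=M₀(3b²-L²)/(6L)=-40/3 = (20·(24/5)²/(2·6)-20·((24/5)-4)+(-40/3))/10000 = 17/18750 rad
Load 2 — triangular load w₀=13 kN/m (0→w₀ over full span):
  θ_2 = -w₀(7L⁴-30L²x²+15x⁴)/(360LEI) = -13·(7·6⁴-30·6²·(24/5)²+15·(24/5)⁴)/(360·6·10000) = 29523/6250000 rad
Superposition: θ = Σ θ_i = 105569/18750000 rad ≈ 0.005630 rad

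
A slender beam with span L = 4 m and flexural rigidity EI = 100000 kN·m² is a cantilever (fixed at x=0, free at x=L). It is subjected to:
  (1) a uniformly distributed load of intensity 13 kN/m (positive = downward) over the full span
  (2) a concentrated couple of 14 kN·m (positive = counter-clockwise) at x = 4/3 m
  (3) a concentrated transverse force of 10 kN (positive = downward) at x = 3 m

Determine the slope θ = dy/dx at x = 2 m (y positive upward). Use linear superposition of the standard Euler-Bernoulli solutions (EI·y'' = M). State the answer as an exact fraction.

θ(2) = -107/75000 rad

Load 1 — uniform load w=13 kN/m over full span:
  θ_1 = -wx(x²-3Lx+3L²)/(6EI) = -13·2·(2²-3·4·2+3·4²)/(6·100000) = -91/75000 rad
Load 2 — applied couple M₀=14 kN·m at a=4/3 m (b=L-a=8/3):
  θ_2 = M₀a/EI  [x>a] = 14·(4/3)/100000 = 7/37500 rad
Load 3 — point force P=10 kN at a=3 m (b=L-a=1):
  θ_3 = -Px(2a-x)/(2EI)  [x≤a] = -10·2·(2·3-2)/(2·100000) = -1/2500 rad
Superposition: θ = Σ θ_i = -107/75000 rad ≈ -0.001427 rad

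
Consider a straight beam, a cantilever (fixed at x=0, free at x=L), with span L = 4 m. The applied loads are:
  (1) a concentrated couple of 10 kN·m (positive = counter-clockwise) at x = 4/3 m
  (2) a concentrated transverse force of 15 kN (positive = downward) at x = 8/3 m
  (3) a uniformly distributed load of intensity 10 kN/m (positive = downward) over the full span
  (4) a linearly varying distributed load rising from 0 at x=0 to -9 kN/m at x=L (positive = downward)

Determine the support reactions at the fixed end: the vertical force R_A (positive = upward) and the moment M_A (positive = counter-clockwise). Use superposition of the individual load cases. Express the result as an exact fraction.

R_A = 37 kN, M_A = 62 kN·m

Load 1 — applied couple M₀=10 kN·m at a=4/3 m (b=L-a=8/3):
  R_A = 0 kN
  M_A = -M₀ = -10 kN·m
Load 2 — point force P=15 kN at a=8/3 m (b=L-a=4/3):
  R_A = P = 15 kN
  M_A = Pa = 15·(8/3) = 40 kN·m
Load 3 — uniform load w=10 kN/m over full span:
  R_A = wL = 10·4 = 40 kN
  M_A = wL²/2 = 10·4²/2 = 80 kN·m
Load 4 — triangular load w₀=-9 kN/m (0→w₀ over full span):
  R_A = w₀L/2 = (-9)·4/2 = -18 kN
  M_A = w₀L²/3 = (-9)·4²/3 = -48 kN·m
Superposition: R_A = 37 kN, M_A = 62 kN·m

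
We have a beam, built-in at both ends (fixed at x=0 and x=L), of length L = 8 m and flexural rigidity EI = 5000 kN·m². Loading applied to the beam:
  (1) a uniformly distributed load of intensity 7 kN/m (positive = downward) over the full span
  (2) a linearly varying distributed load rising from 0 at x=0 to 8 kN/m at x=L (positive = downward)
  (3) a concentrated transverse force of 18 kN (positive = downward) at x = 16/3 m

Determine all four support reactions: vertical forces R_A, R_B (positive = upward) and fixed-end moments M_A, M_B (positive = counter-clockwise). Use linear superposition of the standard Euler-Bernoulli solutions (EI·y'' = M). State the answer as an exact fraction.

Load 1 — uniform load w=7 kN/m over full span:
  R_A = wL/2 = 7·8/2 = 28 kN
  M_A = wL²/12 = 7·8²/12 = 112/3 kN·m
  R_B = wL/2 = 7·8/2 = 28 kN
  M_B = -wL²/12 = -7·8²/12 = -112/3 kN·m
Load 2 — triangular load w₀=8 kN/m (0→w₀ over full span):
  R_A = 3w₀L/20 = 3·8·8/20 = 48/5 kN
  M_A = w₀L²/30 = 8·8²/30 = 256/15 kN·m
  R_B = 7w₀L/20 = 7·8·8/20 = 112/5 kN
  M_B = -w₀L²/20 = -8·8²/20 = -128/5 kN·m
Load 3 — point force P=18 kN at a=16/3 m (b=L-a=8/3):
  R_A = Pb²(3a+b)/L³ = 18·(8/3)²·(3·(16/3)+(8/3))/8³ = 14/3 kN
  M_A = Pab²/L² = 18·(16/3)·(8/3)²/8² = 32/3 kN·m
  R_B = Pa²(a+3b)/L³ = 18·(16/3)²·((16/3)+3·(8/3))/8³ = 40/3 kN
  M_B = -Pa²b/L² = -18·(16/3)²·(8/3)/8² = -64/3 kN·m
Superposition: R_A = 634/15 kN, M_A = 976/15 kN·m, R_B = 956/15 kN, M_B = -1264/15 kN·m

R_A = 634/15 kN, M_A = 976/15 kN·m, R_B = 956/15 kN, M_B = -1264/15 kN·m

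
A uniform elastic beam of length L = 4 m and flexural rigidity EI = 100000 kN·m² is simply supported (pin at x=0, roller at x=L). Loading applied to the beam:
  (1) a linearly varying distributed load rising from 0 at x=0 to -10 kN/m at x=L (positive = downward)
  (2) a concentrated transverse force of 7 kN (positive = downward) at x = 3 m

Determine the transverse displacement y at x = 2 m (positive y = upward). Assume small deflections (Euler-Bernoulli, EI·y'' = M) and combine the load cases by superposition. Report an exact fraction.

y(2) = 41/400000 m

Load 1 — triangular load w₀=-10 kN/m (0→w₀ over full span):
  y_1 = -w₀x(7L⁴-10L²x²+3x⁴)/(360LEI) = -(-10)·2·(7·4⁴-10·4²·2²+3·2⁴)/(360·4·100000) = 1/6000 m
Load 2 — point force P=7 kN at a=3 m (b=L-a=1):
  y_2 = -Pbx(L²-b²-x²)/(6LEI)  [x≤a] = -7·1·2·(4²-1²-2²)/(6·4·100000) = -77/1200000 m
Superposition: y = Σ y_i = 41/400000 m ≈ 0.000102 m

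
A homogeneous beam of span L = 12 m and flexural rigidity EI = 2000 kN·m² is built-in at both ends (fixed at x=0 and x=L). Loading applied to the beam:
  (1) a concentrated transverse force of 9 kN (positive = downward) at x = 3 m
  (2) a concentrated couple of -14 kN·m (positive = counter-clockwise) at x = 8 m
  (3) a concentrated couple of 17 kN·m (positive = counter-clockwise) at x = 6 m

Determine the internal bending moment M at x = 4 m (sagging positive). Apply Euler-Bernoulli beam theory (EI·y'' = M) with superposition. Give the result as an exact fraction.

M(4) = 1279/144 kN·m

Load 1 — point force P=9 kN at a=3 m (b=L-a=9):
  M_1 = Pa²(a+3b)(L-x)/L³ - Pa²b/L²  [x>a] = 9·3²·(3+3·9)·(12-4)/12³ - 9·3²·9/12² = 99/16 kN·m
Load 2 — applied couple M₀=-14 kN·m at a=8 m (b=L-a=4):
  M_2 = R_Ax - M_A  [x≤a] with R_A=-14/9, M_A=-14/3 = (-14/9)·4 - (-14/3) = -14/9 kN·m
Load 3 — applied couple M₀=17 kN·m at a=6 m (b=L-a=6):
  M_3 = R_Ax - M_A  [x≤a] with R_A=17/8, M_A=17/4 = (17/8)·4 - (17/4) = 17/4 kN·m
Superposition: M = Σ M_i = 1279/144 kN·m ≈ 8.881944 kN·m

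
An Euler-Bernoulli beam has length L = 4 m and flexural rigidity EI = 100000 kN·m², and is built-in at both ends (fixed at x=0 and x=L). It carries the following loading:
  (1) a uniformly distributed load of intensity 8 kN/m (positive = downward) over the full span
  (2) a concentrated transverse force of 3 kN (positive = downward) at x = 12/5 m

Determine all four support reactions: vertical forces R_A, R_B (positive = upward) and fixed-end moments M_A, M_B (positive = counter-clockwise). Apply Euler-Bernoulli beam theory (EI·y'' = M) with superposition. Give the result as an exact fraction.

Load 1 — uniform load w=8 kN/m over full span:
  R_A = wL/2 = 8·4/2 = 16 kN
  M_A = wL²/12 = 8·4²/12 = 32/3 kN·m
  R_B = wL/2 = 8·4/2 = 16 kN
  M_B = -wL²/12 = -8·4²/12 = -32/3 kN·m
Load 2 — point force P=3 kN at a=12/5 m (b=L-a=8/5):
  R_A = Pb²(3a+b)/L³ = 3·(8/5)²·(3·(12/5)+(8/5))/4³ = 132/125 kN
  M_A = Pab²/L² = 3·(12/5)·(8/5)²/4² = 144/125 kN·m
  R_B = Pa²(a+3b)/L³ = 3·(12/5)²·((12/5)+3·(8/5))/4³ = 243/125 kN
  M_B = -Pa²b/L² = -3·(12/5)²·(8/5)/4² = -216/125 kN·m
Superposition: R_A = 2132/125 kN, M_A = 4432/375 kN·m, R_B = 2243/125 kN, M_B = -4648/375 kN·m

R_A = 2132/125 kN, M_A = 4432/375 kN·m, R_B = 2243/125 kN, M_B = -4648/375 kN·m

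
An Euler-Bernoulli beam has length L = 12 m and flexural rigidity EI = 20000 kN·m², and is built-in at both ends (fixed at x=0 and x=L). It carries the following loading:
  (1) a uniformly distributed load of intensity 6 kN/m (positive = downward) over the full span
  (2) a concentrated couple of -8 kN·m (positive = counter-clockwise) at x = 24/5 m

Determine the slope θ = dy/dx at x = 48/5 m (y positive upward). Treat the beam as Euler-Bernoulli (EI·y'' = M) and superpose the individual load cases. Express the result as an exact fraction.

θ(48/5) = 1686/390625 rad

Load 1 — uniform load w=6 kN/m over full span:
  θ_1 = -wx(L-x)(L-2x)/(12EI) = -6·(48/5)·(12-(48/5))·(12-2·(48/5))/(12·20000) = 324/78125 rad
Load 2 — applied couple M₀=-8 kN·m at a=24/5 m (b=L-a=36/5):
  θ_2 = (R_Ax²/2 - M_Ax - M₀(x-a))/EI  [x>a] with R_A=-24/25, M_A=-24/25 = ((-24/25)·(48/5)²/2 - (-24/25)·(48/5) - (-8)·((48/5)-(24/5)))/20000 = 66/390625 rad
Superposition: θ = Σ θ_i = 1686/390625 rad ≈ 0.004316 rad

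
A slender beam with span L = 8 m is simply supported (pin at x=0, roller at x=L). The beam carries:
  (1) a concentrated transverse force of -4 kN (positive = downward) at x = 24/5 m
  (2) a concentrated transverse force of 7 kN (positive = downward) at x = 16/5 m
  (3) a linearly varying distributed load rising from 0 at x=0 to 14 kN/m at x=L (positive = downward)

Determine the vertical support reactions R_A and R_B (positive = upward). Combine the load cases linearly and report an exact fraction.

R_A = 319/15 kN, R_B = 566/15 kN

Load 1 — point force P=-4 kN at a=24/5 m (b=L-a=16/5):
  R_A = Pb/L = (-4)·(16/5)/8 = -8/5 kN
  R_B = Pa/L = (-4)·(24/5)/8 = -12/5 kN
Load 2 — point force P=7 kN at a=16/5 m (b=L-a=24/5):
  R_A = Pb/L = 7·(24/5)/8 = 21/5 kN
  R_B = Pa/L = 7·(16/5)/8 = 14/5 kN
Load 3 — triangular load w₀=14 kN/m (0→w₀ over full span):
  R_A = w₀L/6 = 14·8/6 = 56/3 kN
  R_B = w₀L/3 = 14·8/3 = 112/3 kN
Superposition: R_A = 319/15 kN, R_B = 566/15 kN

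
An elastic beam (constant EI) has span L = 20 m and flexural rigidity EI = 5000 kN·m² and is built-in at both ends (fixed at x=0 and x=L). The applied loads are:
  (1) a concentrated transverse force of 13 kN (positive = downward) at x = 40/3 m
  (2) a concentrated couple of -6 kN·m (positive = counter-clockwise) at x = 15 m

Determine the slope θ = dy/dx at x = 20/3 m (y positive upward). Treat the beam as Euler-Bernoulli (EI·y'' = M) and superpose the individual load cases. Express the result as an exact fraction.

Load 1 — point force P=13 kN at a=40/3 m (b=L-a=20/3):
  θ_1 = -Pb²x(2aL-(3a+b)x)/(2L³EI)  [x≤a] = -13·(20/3)²·(20/3)·(2·(40/3)·20-(3·(40/3)+(20/3))·(20/3))/(2·20³·5000) = -13/1215 rad
Load 2 — applied couple M₀=-6 kN·m at a=15 m (b=L-a=5):
  θ_2 = (R_Ax²/2 - M_Ax)/EI  [x≤a] with R_A=-27/80, M_A=-15/8 = ((-27/80)·(20/3)²/2 - (-15/8)·(20/3))/5000 = 1/1000 rad
Superposition: θ = Σ θ_i = -2357/243000 rad ≈ -0.009700 rad

θ(20/3) = -2357/243000 rad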